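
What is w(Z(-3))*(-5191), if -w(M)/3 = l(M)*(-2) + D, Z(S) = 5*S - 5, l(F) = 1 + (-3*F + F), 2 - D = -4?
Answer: -1183548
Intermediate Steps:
D = 6 (D = 2 - 1*(-4) = 2 + 4 = 6)
l(F) = 1 - 2*F
Z(S) = -5 + 5*S
w(M) = -12 - 12*M (w(M) = -3*((1 - 2*M)*(-2) + 6) = -3*((-2 + 4*M) + 6) = -3*(4 + 4*M) = -12 - 12*M)
w(Z(-3))*(-5191) = (-12 - 12*(-5 + 5*(-3)))*(-5191) = (-12 - 12*(-5 - 15))*(-5191) = (-12 - 12*(-20))*(-5191) = (-12 + 240)*(-5191) = 228*(-5191) = -1183548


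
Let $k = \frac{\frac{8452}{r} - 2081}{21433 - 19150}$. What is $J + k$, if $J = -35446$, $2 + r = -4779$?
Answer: $- \frac{386903862971}{10915023} \approx -35447.0$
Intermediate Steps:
$r = -4781$ ($r = -2 - 4779 = -4781$)
$k = - \frac{9957713}{10915023}$ ($k = \frac{\frac{8452}{-4781} - 2081}{21433 - 19150} = \frac{8452 \left(- \frac{1}{4781}\right) - 2081}{2283} = \left(- \frac{8452}{4781} - 2081\right) \frac{1}{2283} = \left(- \frac{9957713}{4781}\right) \frac{1}{2283} = - \frac{9957713}{10915023} \approx -0.91229$)
$J + k = -35446 - \frac{9957713}{10915023} = - \frac{386903862971}{10915023}$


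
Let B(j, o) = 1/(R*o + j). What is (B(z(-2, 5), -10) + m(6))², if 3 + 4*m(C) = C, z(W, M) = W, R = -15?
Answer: 784/1369 ≈ 0.57268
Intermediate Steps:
m(C) = -¾ + C/4
B(j, o) = 1/(j - 15*o) (B(j, o) = 1/(-15*o + j) = 1/(j - 15*o))
(B(z(-2, 5), -10) + m(6))² = (1/(-2 - 15*(-10)) + (-¾ + (¼)*6))² = (1/(-2 + 150) + (-¾ + 3/2))² = (1/148 + ¾)² = (28/37)² = 784/1369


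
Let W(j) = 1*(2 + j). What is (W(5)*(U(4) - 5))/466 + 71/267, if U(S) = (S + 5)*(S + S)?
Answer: 158309/124422 ≈ 1.2724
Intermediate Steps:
W(j) = 2 + j
U(S) = 2*S*(5 + S) (U(S) = (5 + S)*(2*S) = 2*S*(5 + S))
(W(5)*(U(4) - 5))/466 + 71/267 = ((2 + 5)*(2*4*(5 + 4) - 5))/466 + 71/267 = (7*(2*4*9 - 5))*(1/466) + 71*(1/267) = (7*(72 - 5))*(1/466) + 71/267 = (7*67)*(1/466) + 71/267 = 469*(1/466) + 71/267 = 469/466 + 71/267 = 158309/124422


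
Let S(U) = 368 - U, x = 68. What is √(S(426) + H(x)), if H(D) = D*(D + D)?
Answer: √9190 ≈ 95.865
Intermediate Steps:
H(D) = 2*D² (H(D) = D*(2*D) = 2*D²)
√(S(426) + H(x)) = √((368 - 1*426) + 2*68²) = √((368 - 426) + 2*4624) = √(-58 + 9248) = √9190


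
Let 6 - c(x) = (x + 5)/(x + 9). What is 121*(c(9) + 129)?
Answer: 146168/9 ≈ 16241.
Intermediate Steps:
c(x) = 6 - (5 + x)/(9 + x) (c(x) = 6 - (x + 5)/(x + 9) = 6 - (5 + x)/(9 + x))
121*(c(9) + 129) = 121*((49 + 5*9)/(9 + 9) + 129) = 121*((49 + 45)/18 + 129) = 121*((1/18)*94 + 129) = 121*(47/9 + 129) = 121*(1208/9) = 146168/9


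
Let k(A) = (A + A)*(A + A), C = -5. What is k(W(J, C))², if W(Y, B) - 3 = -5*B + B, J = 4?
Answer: 4477456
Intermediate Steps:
W(Y, B) = 3 - 4*B (W(Y, B) = 3 + (-5*B + B) = 3 - 4*B)
k(A) = 4*A² (k(A) = (2*A)*(2*A) = 4*A²)
k(W(J, C))² = (4*(3 - 4*(-5))²)² = (4*(3 + 20)²)² = (4*23²)² = (4*529)² = 2116² = 4477456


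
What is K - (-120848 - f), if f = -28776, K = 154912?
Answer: 246984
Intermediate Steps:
K - (-120848 - f) = 154912 - (-120848 - 1*(-28776)) = 154912 - (-120848 + 28776) = 154912 - 1*(-92072) = 154912 + 92072 = 246984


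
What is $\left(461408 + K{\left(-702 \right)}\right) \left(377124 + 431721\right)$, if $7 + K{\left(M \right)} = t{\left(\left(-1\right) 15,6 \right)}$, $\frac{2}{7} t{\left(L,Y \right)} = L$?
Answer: $\frac{746318854965}{2} \approx 3.7316 \cdot 10^{11}$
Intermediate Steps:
$t{\left(L,Y \right)} = \frac{7 L}{2}$
$K{\left(M \right)} = - \frac{119}{2}$ ($K{\left(M \right)} = -7 + \frac{7 \left(\left(-1\right) 15\right)}{2} = -7 + \frac{7}{2} \left(-15\right) = -7 - \frac{105}{2} = - \frac{119}{2}$)
$\left(461408 + K{\left(-702 \right)}\right) \left(377124 + 431721\right) = \left(461408 - \frac{119}{2}\right) \left(377124 + 431721\right) = \frac{922697}{2} \cdot 808845 = \frac{746318854965}{2}$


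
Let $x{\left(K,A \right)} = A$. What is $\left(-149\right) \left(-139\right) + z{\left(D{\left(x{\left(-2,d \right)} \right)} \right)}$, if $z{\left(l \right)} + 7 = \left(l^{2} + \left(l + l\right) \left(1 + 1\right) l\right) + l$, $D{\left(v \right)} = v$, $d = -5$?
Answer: $20824$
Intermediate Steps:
$z{\left(l \right)} = -7 + l + 5 l^{2}$ ($z{\left(l \right)} = -7 + \left(\left(l^{2} + \left(l + l\right) \left(1 + 1\right) l\right) + l\right) = -7 + \left(\left(l^{2} + 2 l 2 l\right) + l\right) = -7 + \left(\left(l^{2} + 4 l l\right) + l\right) = -7 + \left(\left(l^{2} + 4 l^{2}\right) + l\right) = -7 + \left(5 l^{2} + l\right) = -7 + \left(l + 5 l^{2}\right) = -7 + l + 5 l^{2}$)
$\left(-149\right) \left(-139\right) + z{\left(D{\left(x{\left(-2,d \right)} \right)} \right)} = \left(-149\right) \left(-139\right) - \left(12 - 125\right) = 20711 - -113 = 20711 + 113 = 20824$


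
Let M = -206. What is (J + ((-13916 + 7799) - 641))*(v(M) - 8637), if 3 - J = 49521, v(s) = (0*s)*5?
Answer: 486055812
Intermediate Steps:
v(s) = 0 (v(s) = 0*5 = 0)
J = -49518 (J = 3 - 1*49521 = 3 - 49521 = -49518)
(J + ((-13916 + 7799) - 641))*(v(M) - 8637) = (-49518 + ((-13916 + 7799) - 641))*(0 - 8637) = (-49518 + (-6117 - 641))*(-8637) = (-49518 - 6758)*(-8637) = -56276*(-8637) = 486055812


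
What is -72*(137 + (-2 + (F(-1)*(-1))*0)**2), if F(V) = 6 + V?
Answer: -10152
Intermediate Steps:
-72*(137 + (-2 + (F(-1)*(-1))*0)**2) = -72*(137 + (-2 + ((6 - 1)*(-1))*0)**2) = -72*(137 + (-2 + (5*(-1))*0)**2) = -72*(137 + (-2 - 5*0)**2) = -72*(137 + (-2 + 0)**2) = -72*(137 + (-2)**2) = -72*(137 + 4) = -72*141 = -10152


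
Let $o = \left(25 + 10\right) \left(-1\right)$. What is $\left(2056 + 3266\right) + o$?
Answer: $5287$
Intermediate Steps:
$o = -35$ ($o = 35 \left(-1\right) = -35$)
$\left(2056 + 3266\right) + o = \left(2056 + 3266\right) - 35 = 5322 - 35 = 5287$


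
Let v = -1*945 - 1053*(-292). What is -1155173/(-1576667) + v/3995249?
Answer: 5098501085254/6299177255083 ≈ 0.80939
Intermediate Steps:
v = 306531 (v = -945 + 307476 = 306531)
-1155173/(-1576667) + v/3995249 = -1155173/(-1576667) + 306531/3995249 = -1155173*(-1/1576667) + 306531*(1/3995249) = 1155173/1576667 + 306531/3995249 = 5098501085254/6299177255083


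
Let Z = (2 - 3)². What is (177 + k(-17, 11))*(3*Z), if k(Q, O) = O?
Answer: 564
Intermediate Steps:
Z = 1 (Z = (-1)² = 1)
(177 + k(-17, 11))*(3*Z) = (177 + 11)*(3*1) = 188*3 = 564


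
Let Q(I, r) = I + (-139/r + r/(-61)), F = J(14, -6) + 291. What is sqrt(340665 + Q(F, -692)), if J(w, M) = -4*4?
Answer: sqrt(151881378612519)/21106 ≈ 583.91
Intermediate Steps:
J(w, M) = -16
F = 275 (F = -16 + 291 = 275)
Q(I, r) = I - 139/r - r/61 (Q(I, r) = I + (-139/r + r*(-1/61)) = I + (-139/r - r/61) = I - 139/r - r/61)
sqrt(340665 + Q(F, -692)) = sqrt(340665 + (275 - 139/(-692) - 1/61*(-692))) = sqrt(340665 + (275 - 139*(-1/692) + 692/61)) = sqrt(340665 + (275 + 139/692 + 692/61)) = sqrt(340665 + 12095643/42212) = sqrt(14392246623/42212) = sqrt(151881378612519)/21106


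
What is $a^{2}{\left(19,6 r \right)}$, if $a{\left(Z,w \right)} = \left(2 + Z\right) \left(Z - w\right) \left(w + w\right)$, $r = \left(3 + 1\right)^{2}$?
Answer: $96387895296$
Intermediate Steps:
$r = 16$ ($r = 4^{2} = 16$)
$a{\left(Z,w \right)} = 2 w \left(2 + Z\right) \left(Z - w\right)$ ($a{\left(Z,w \right)} = \left(2 + Z\right) \left(Z - w\right) 2 w = 2 w \left(2 + Z\right) \left(Z - w\right)$)
$a^{2}{\left(19,6 r \right)} = \left(2 \cdot 6 \cdot 16 \left(19^{2} - 2 \cdot 6 \cdot 16 + 2 \cdot 19 - 19 \cdot 6 \cdot 16\right)\right)^{2} = \left(2 \cdot 96 \left(361 - 192 + 38 - 19 \cdot 96\right)\right)^{2} = \left(2 \cdot 96 \left(361 - 192 + 38 - 1824\right)\right)^{2} = \left(2 \cdot 96 \left(-1617\right)\right)^{2} = \left(-310464\right)^{2} = 96387895296$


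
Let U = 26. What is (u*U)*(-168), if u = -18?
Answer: 78624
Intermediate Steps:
(u*U)*(-168) = -18*26*(-168) = -468*(-168) = 78624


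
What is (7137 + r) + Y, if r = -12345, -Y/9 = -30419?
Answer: 268563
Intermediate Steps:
Y = 273771 (Y = -9*(-30419) = 273771)
(7137 + r) + Y = (7137 - 12345) + 273771 = -5208 + 273771 = 268563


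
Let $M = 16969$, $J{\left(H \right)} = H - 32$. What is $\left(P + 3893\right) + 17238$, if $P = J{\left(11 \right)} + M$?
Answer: $38079$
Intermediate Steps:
$J{\left(H \right)} = -32 + H$
$P = 16948$ ($P = \left(-32 + 11\right) + 16969 = -21 + 16969 = 16948$)
$\left(P + 3893\right) + 17238 = \left(16948 + 3893\right) + 17238 = 20841 + 17238 = 38079$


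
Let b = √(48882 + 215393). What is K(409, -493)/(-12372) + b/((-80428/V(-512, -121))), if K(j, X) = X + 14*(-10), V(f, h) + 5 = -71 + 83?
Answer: 211/4124 - 1085*√11/80428 ≈ 0.0064216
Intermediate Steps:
V(f, h) = 7 (V(f, h) = -5 + (-71 + 83) = -5 + 12 = 7)
K(j, X) = -140 + X (K(j, X) = X - 140 = -140 + X)
b = 155*√11 (b = √264275 = 155*√11 ≈ 514.08)
K(409, -493)/(-12372) + b/((-80428/V(-512, -121))) = (-140 - 493)/(-12372) + (155*√11)/((-80428/7)) = -633*(-1/12372) + (155*√11)/((-80428*⅐)) = 211/4124 + (155*√11)/(-80428/7) = 211/4124 + (155*√11)*(-7/80428) = 211/4124 - 1085*√11/80428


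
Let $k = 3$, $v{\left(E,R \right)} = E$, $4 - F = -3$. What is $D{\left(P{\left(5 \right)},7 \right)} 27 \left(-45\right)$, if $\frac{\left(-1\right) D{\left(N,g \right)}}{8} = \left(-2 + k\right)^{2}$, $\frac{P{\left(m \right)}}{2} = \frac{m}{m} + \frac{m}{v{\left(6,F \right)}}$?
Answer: $9720$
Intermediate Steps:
$F = 7$ ($F = 4 - -3 = 4 + 3 = 7$)
$P{\left(m \right)} = 2 + \frac{m}{3}$ ($P{\left(m \right)} = 2 \left(\frac{m}{m} + \frac{m}{6}\right) = 2 \left(1 + m \frac{1}{6}\right) = 2 \left(1 + \frac{m}{6}\right) = 2 + \frac{m}{3}$)
$D{\left(N,g \right)} = -8$ ($D{\left(N,g \right)} = - 8 \left(-2 + 3\right)^{2} = - 8 \cdot 1^{2} = \left(-8\right) 1 = -8$)
$D{\left(P{\left(5 \right)},7 \right)} 27 \left(-45\right) = \left(-8\right) 27 \left(-45\right) = \left(-216\right) \left(-45\right) = 9720$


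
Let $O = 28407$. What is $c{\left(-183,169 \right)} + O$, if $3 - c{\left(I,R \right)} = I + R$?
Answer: $28424$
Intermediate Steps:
$c{\left(I,R \right)} = 3 - I - R$ ($c{\left(I,R \right)} = 3 - \left(I + R\right) = 3 - I - R$)
$c{\left(-183,169 \right)} + O = \left(3 - -183 - 169\right) + 28407 = \left(3 + 183 - 169\right) + 28407 = 17 + 28407 = 28424$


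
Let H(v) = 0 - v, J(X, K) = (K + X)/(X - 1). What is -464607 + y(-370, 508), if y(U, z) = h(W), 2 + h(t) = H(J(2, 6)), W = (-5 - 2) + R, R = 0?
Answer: -464617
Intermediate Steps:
J(X, K) = (K + X)/(-1 + X)
H(v) = -v
W = -7 (W = (-5 - 2) + 0 = -7 + 0 = -7)
h(t) = -10 (h(t) = -2 - (6 + 2)/(-1 + 2) = -2 - 8/1 = -2 - 8 = -10)
y(U, z) = -10
-464607 + y(-370, 508) = -464607 - 10 = -464617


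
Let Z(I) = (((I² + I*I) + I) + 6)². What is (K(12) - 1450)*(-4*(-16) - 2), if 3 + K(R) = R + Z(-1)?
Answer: -86304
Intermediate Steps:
Z(I) = (6 + I + 2*I²)² (Z(I) = (((I² + I²) + I) + 6)² = ((2*I² + I) + 6)² = ((I + 2*I²) + 6)² = (6 + I + 2*I²)²)
K(R) = 46 + R (K(R) = -3 + (R + (6 - 1 + 2*(-1)²)²) = -3 + (R + (6 - 1 + 2*1)²) = -3 + (R + (6 - 1 + 2)²) = -3 + (R + 7²) = -3 + (R + 49) = -3 + (49 + R) = 46 + R)
(K(12) - 1450)*(-4*(-16) - 2) = ((46 + 12) - 1450)*(-4*(-16) - 2) = (58 - 1450)*(64 - 2) = -1392*62 = -86304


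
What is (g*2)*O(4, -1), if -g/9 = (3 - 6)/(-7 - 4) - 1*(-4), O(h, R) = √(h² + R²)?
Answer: -846*√17/11 ≈ -317.10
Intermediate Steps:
O(h, R) = √(R² + h²)
g = -423/11 (g = -9*((3 - 6)/(-7 - 4) - 1*(-4)) = -9*(-3/(-11) + 4) = -9*(-3*(-1/11) + 4) = -9*(3/11 + 4) = -9*47/11 = -423/11 ≈ -38.455)
(g*2)*O(4, -1) = (-423/11*2)*√((-1)² + 4²) = -846*√(1 + 16)/11 = -846*√17/11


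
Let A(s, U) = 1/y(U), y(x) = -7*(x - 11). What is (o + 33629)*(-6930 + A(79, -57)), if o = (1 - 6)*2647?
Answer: -33636629763/238 ≈ -1.4133e+8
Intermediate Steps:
y(x) = 77 - 7*x (y(x) = -7*(-11 + x) = 77 - 7*x)
o = -13235 (o = -5*2647 = -13235)
A(s, U) = 1/(77 - 7*U)
(o + 33629)*(-6930 + A(79, -57)) = (-13235 + 33629)*(-6930 - 1/(-77 + 7*(-57))) = 20394*(-6930 - 1/(-77 - 399)) = 20394*(-6930 - 1/(-476)) = 20394*(-6930 - 1*(-1/476)) = 20394*(-6930 + 1/476) = 20394*(-3298679/476) = -33636629763/238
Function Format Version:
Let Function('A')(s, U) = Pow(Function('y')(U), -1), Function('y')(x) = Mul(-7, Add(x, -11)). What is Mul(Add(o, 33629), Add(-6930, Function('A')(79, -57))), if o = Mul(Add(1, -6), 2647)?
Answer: Rational(-33636629763, 238) ≈ -1.4133e+8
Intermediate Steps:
Function('y')(x) = Add(77, Mul(-7, x)) (Function('y')(x) = Mul(-7, Add(-11, x)) = Add(77, Mul(-7, x)))
o = -13235 (o = Mul(-5, 2647) = -13235)
Function('A')(s, U) = Pow(Add(77, Mul(-7, U)), -1)
Mul(Add(o, 33629), Add(-6930, Function('A')(79, -57))) = Mul(Add(-13235, 33629), Add(-6930, Mul(-1, Pow(Add(-77, Mul(7, -57)), -1)))) = Mul(20394, Add(-6930, Mul(-1, Pow(Add(-77, -399), -1)))) = Mul(20394, Add(-6930, Mul(-1, Pow(-476, -1)))) = Mul(20394, Add(-6930, Mul(-1, Rational(-1, 476)))) = Mul(20394, Add(-6930, Rational(1, 476))) = Mul(20394, Rational(-3298679, 476)) = Rational(-33636629763, 238)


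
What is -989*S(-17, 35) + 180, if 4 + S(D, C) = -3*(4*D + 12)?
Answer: -162016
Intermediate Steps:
S(D, C) = -40 - 12*D (S(D, C) = -4 - 3*(4*D + 12) = -4 - 3*(12 + 4*D) = -4 + (-36 - 12*D) = -40 - 12*D)
-989*S(-17, 35) + 180 = -989*(-40 - 12*(-17)) + 180 = -989*(-40 + 204) + 180 = -989*164 + 180 = -162196 + 180 = -162016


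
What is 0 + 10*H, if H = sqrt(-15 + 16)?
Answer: 10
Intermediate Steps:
H = 1 (H = sqrt(1) = 1)
0 + 10*H = 0 + 10*1 = 0 + 10 = 10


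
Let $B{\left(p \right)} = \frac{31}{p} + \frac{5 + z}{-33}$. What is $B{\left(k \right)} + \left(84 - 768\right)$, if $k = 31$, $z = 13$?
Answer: $- \frac{7519}{11} \approx -683.54$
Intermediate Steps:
$B{\left(p \right)} = - \frac{6}{11} + \frac{31}{p}$ ($B{\left(p \right)} = \frac{31}{p} + \frac{5 + 13}{-33} = \frac{31}{p} + 18 \left(- \frac{1}{33}\right) = \frac{31}{p} - \frac{6}{11} = - \frac{6}{11} + \frac{31}{p}$)
$B{\left(k \right)} + \left(84 - 768\right) = \left(- \frac{6}{11} + \frac{31}{31}\right) + \left(84 - 768\right) = \left(- \frac{6}{11} + 31 \cdot \frac{1}{31}\right) + \left(84 - 768\right) = \left(- \frac{6}{11} + 1\right) - 684 = \frac{5}{11} - 684 = - \frac{7519}{11}$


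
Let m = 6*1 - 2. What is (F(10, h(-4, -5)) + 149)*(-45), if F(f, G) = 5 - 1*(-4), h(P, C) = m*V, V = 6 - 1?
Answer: -7110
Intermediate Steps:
m = 4 (m = 6 - 2 = 4)
V = 5
h(P, C) = 20 (h(P, C) = 4*5 = 20)
F(f, G) = 9 (F(f, G) = 5 + 4 = 9)
(F(10, h(-4, -5)) + 149)*(-45) = (9 + 149)*(-45) = 158*(-45) = -7110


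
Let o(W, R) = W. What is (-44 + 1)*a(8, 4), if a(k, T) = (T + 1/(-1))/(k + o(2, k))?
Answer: -129/10 ≈ -12.900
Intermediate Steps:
a(k, T) = (-1 + T)/(2 + k) (a(k, T) = (T + 1/(-1))/(k + 2) = (T + 1*(-1))/(2 + k) = (T - 1)/(2 + k) = (-1 + T)/(2 + k))
(-44 + 1)*a(8, 4) = (-44 + 1)*((-1 + 4)/(2 + 8)) = -43*3/10 = -129/10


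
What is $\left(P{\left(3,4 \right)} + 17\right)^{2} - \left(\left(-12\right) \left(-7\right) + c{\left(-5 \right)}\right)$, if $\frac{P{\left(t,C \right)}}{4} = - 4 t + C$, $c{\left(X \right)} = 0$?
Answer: $141$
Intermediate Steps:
$P{\left(t,C \right)} = - 16 t + 4 C$ ($P{\left(t,C \right)} = 4 \left(- 4 t + C\right) = 4 \left(C - 4 t\right) = - 16 t + 4 C$)
$\left(P{\left(3,4 \right)} + 17\right)^{2} - \left(\left(-12\right) \left(-7\right) + c{\left(-5 \right)}\right) = \left(\left(\left(-16\right) 3 + 4 \cdot 4\right) + 17\right)^{2} - \left(\left(-12\right) \left(-7\right) + 0\right) = \left(\left(-48 + 16\right) + 17\right)^{2} - \left(84 + 0\right) = \left(-32 + 17\right)^{2} - 84 = \left(-15\right)^{2} - 84 = 225 - 84 = 141$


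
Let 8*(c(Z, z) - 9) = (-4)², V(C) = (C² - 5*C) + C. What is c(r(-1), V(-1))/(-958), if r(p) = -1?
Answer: -11/958 ≈ -0.011482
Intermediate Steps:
V(C) = C² - 4*C
c(Z, z) = 11 (c(Z, z) = 9 + (⅛)*(-4)² = 9 + (⅛)*16 = 9 + 2 = 11)
c(r(-1), V(-1))/(-958) = 11/(-958) = 11*(-1/958) = -11/958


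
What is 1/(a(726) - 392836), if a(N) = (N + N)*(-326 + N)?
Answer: 1/187964 ≈ 5.3202e-6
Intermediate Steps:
a(N) = 2*N*(-326 + N) (a(N) = (2*N)*(-326 + N) = 2*N*(-326 + N))
1/(a(726) - 392836) = 1/(2*726*(-326 + 726) - 392836) = 1/(2*726*400 - 392836) = 1/(580800 - 392836) = 1/187964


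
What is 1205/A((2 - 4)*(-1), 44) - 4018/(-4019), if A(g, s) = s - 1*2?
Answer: 5011651/168798 ≈ 29.690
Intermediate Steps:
A(g, s) = -2 + s (A(g, s) = s - 2 = -2 + s)
1205/A((2 - 4)*(-1), 44) - 4018/(-4019) = 1205/(-2 + 44) - 4018/(-4019) = 1205/42 - 4018*(-1/4019) = 1205*(1/42) + 4018/4019 = 1205/42 + 4018/4019 = 5011651/168798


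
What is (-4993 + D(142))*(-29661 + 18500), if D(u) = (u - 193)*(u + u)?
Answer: 217382797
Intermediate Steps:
D(u) = 2*u*(-193 + u) (D(u) = (-193 + u)*(2*u) = 2*u*(-193 + u))
(-4993 + D(142))*(-29661 + 18500) = (-4993 + 2*142*(-193 + 142))*(-29661 + 18500) = (-4993 + 2*142*(-51))*(-11161) = (-4993 - 14484)*(-11161) = -19477*(-11161) = 217382797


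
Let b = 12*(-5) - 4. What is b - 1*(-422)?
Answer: 358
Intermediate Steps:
b = -64 (b = -60 - 4 = -64)
b - 1*(-422) = -64 - 1*(-422) = -64 + 422 = 358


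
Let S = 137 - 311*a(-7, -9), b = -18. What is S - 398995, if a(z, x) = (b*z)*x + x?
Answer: -43385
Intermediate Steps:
a(z, x) = x - 18*x*z (a(z, x) = (-18*z)*x + x = -18*x*z + x = x - 18*x*z)
S = 355610 (S = 137 - (-2799)*(1 - 18*(-7)) = 137 - (-2799)*(1 + 126) = 137 - (-2799)*127 = 137 - 311*(-1143) = 137 + 355473 = 355610)
S - 398995 = 355610 - 398995 = -43385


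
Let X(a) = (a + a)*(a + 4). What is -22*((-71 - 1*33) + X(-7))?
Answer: 1364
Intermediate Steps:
X(a) = 2*a*(4 + a) (X(a) = (2*a)*(4 + a) = 2*a*(4 + a))
-22*((-71 - 1*33) + X(-7)) = -22*((-71 - 1*33) + 2*(-7)*(4 - 7)) = -22*((-71 - 33) + 2*(-7)*(-3)) = -22*(-104 + 42) = -22*(-62) = 1364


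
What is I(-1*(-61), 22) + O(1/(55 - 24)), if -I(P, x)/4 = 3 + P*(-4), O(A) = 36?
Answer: 1000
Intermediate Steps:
I(P, x) = -12 + 16*P (I(P, x) = -4*(3 + P*(-4)) = -4*(3 - 4*P) = -12 + 16*P)
I(-1*(-61), 22) + O(1/(55 - 24)) = (-12 + 16*(-1*(-61))) + 36 = (-12 + 16*61) + 36 = (-12 + 976) + 36 = 964 + 36 = 1000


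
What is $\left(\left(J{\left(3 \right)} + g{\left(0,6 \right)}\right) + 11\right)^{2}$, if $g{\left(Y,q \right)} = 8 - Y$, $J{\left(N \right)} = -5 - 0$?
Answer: $196$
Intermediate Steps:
$J{\left(N \right)} = -5$ ($J{\left(N \right)} = -5 + 0 = -5$)
$\left(\left(J{\left(3 \right)} + g{\left(0,6 \right)}\right) + 11\right)^{2} = \left(\left(-5 + \left(8 - 0\right)\right) + 11\right)^{2} = \left(\left(-5 + \left(8 + 0\right)\right) + 11\right)^{2} = \left(\left(-5 + 8\right) + 11\right)^{2} = \left(3 + 11\right)^{2} = 14^{2} = 196$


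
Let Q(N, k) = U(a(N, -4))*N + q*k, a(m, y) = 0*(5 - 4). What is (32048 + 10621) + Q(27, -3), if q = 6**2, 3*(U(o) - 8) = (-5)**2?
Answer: 43002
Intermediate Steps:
a(m, y) = 0 (a(m, y) = 0*1 = 0)
U(o) = 49/3 (U(o) = 8 + (1/3)*(-5)**2 = 8 + (1/3)*25 = 8 + 25/3 = 49/3)
q = 36
Q(N, k) = 36*k + 49*N/3 (Q(N, k) = 49*N/3 + 36*k = 36*k + 49*N/3)
(32048 + 10621) + Q(27, -3) = (32048 + 10621) + (36*(-3) + (49/3)*27) = 42669 + (-108 + 441) = 42669 + 333 = 43002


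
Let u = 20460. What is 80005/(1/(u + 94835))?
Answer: 9224176475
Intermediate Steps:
80005/(1/(u + 94835)) = 80005/(1/(20460 + 94835)) = 80005/(1/115295) = 80005*115295 = 9224176475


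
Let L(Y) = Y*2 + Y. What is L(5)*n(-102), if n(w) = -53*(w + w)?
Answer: 162180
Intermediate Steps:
n(w) = -106*w
L(Y) = 3*Y (L(Y) = 2*Y + Y = 3*Y)
L(5)*n(-102) = (3*5)*(-106*(-102)) = 15*10812 = 162180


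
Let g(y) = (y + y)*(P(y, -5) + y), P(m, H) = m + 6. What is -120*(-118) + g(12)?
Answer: 14880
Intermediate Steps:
P(m, H) = 6 + m
g(y) = 2*y*(6 + 2*y) (g(y) = (y + y)*((6 + y) + y) = (2*y)*(6 + 2*y) = 2*y*(6 + 2*y))
-120*(-118) + g(12) = -120*(-118) + 4*12*(3 + 12) = 14160 + 4*12*15 = 14160 + 720 = 14880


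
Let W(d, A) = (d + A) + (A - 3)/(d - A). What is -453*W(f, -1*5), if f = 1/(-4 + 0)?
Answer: 238731/76 ≈ 3141.2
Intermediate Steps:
f = -1/4 (f = 1/(-4) = -1/4 ≈ -0.25000)
W(d, A) = A + d + (-3 + A)/(d - A) (W(d, A) = (A + d) + (-3 + A)/(d - A) = A + d + (-3 + A)/(d - A))
-453*W(f, -1*5) = -453*(3 + (-1*5)**2 - (-1)*5 - (-1/4)**2)/(-1*5 - 1*(-1/4)) = -453*(3 + (-5)**2 - 1*(-5) - 1*1/16)/(-5 + 1/4) = -453*(3 + 25 + 5 - 1/16)/(-19/4) = -(-1812)*527/(19*16) = -453*(-527/76) = 238731/76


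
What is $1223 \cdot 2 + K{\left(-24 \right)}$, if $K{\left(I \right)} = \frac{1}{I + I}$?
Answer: $\frac{117407}{48} \approx 2446.0$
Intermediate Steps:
$K{\left(I \right)} = \frac{1}{2 I}$
$1223 \cdot 2 + K{\left(-24 \right)} = 1223 \cdot 2 + \frac{1}{2 \left(-24\right)} = 2446 + \frac{1}{2} \left(- \frac{1}{24}\right) = 2446 - \frac{1}{48} = \frac{117407}{48}$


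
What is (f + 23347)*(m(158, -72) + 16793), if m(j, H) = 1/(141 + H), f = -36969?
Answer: -15784056596/69 ≈ -2.2875e+8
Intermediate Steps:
(f + 23347)*(m(158, -72) + 16793) = (-36969 + 23347)*(1/(141 - 72) + 16793) = -13622*(1/69 + 16793) = -13622*1158718/69 = -15784056596/69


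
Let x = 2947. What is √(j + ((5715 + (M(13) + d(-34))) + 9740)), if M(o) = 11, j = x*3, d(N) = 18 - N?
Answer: √24359 ≈ 156.07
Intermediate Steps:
j = 8841 (j = 2947*3 = 8841)
√(j + ((5715 + (M(13) + d(-34))) + 9740)) = √(8841 + ((5715 + (11 + (18 - 1*(-34)))) + 9740)) = √(8841 + ((5715 + (11 + (18 + 34))) + 9740)) = √(8841 + ((5715 + (11 + 52)) + 9740)) = √(8841 + ((5715 + 63) + 9740)) = √(8841 + (5778 + 9740)) = √(8841 + 15518) = √24359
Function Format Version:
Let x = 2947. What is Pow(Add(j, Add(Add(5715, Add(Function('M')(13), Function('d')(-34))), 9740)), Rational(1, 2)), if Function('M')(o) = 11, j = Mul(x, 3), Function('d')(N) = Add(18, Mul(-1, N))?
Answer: Pow(24359, Rational(1, 2)) ≈ 156.07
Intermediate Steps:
j = 8841 (j = Mul(2947, 3) = 8841)
Pow(Add(j, Add(Add(5715, Add(Function('M')(13), Function('d')(-34))), 9740)), Rational(1, 2)) = Pow(Add(8841, Add(Add(5715, Add(11, Add(18, Mul(-1, -34)))), 9740)), Rational(1, 2)) = Pow(Add(8841, Add(Add(5715, Add(11, Add(18, 34))), 9740)), Rational(1, 2)) = Pow(Add(8841, Add(Add(5715, Add(11, 52)), 9740)), Rational(1, 2)) = Pow(Add(8841, Add(Add(5715, 63), 9740)), Rational(1, 2)) = Pow(Add(8841, Add(5778, 9740)), Rational(1, 2)) = Pow(Add(8841, 15518), Rational(1, 2)) = Pow(24359, Rational(1, 2))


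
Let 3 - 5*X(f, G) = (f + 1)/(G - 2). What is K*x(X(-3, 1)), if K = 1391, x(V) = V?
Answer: 1391/5 ≈ 278.20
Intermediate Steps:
X(f, G) = ⅗ - (1 + f)/(5*(-2 + G)) (X(f, G) = ⅗ - (f + 1)/(5*(G - 2)) = ⅗ - (1 + f)/(5*(-2 + G)))
K*x(X(-3, 1)) = 1391*((-7 - 1*(-3) + 3*1)/(5*(-2 + 1))) = 1391*((⅕)*(-7 + 3 + 3)/(-1)) = 1391*((⅕)*(-1)*(-1)) = 1391*(⅕) = 1391/5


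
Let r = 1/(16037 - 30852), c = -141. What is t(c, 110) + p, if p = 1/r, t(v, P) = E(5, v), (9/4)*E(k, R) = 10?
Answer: -133295/9 ≈ -14811.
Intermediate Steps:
r = -1/14815 (r = 1/(-14815) = -1/14815 ≈ -6.7499e-5)
E(k, R) = 40/9 (E(k, R) = (4/9)*10 = 40/9)
t(v, P) = 40/9
p = -14815 (p = 1/(-1/14815) = -14815)
t(c, 110) + p = 40/9 - 14815 = -133295/9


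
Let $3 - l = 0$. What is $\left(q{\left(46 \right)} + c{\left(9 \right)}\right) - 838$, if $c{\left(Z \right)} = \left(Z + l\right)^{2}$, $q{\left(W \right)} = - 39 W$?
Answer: $-2488$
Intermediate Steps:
$l = 3$ ($l = 3 - 0 = 3 + 0 = 3$)
$c{\left(Z \right)} = \left(3 + Z\right)^{2}$ ($c{\left(Z \right)} = \left(Z + 3\right)^{2} = \left(3 + Z\right)^{2}$)
$\left(q{\left(46 \right)} + c{\left(9 \right)}\right) - 838 = \left(\left(-39\right) 46 + \left(3 + 9\right)^{2}\right) - 838 = \left(-1794 + 12^{2}\right) - 838 = \left(-1794 + 144\right) - 838 = -1650 - 838 = -2488$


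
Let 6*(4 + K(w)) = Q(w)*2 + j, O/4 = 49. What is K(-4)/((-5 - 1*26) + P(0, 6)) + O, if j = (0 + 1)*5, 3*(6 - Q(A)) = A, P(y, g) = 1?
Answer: 105853/540 ≈ 196.02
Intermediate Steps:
O = 196 (O = 4*49 = 196)
Q(A) = 6 - A/3
j = 5 (j = 1*5 = 5)
K(w) = -7/6 - w/9 (K(w) = -4 + ((6 - w/3)*2 + 5)/6 = -4 + ((12 - 2*w/3) + 5)/6 = -4 + (17 - 2*w/3)/6 = -4 + (17/6 - w/9) = -7/6 - w/9)
K(-4)/((-5 - 1*26) + P(0, 6)) + O = (-7/6 - ⅑*(-4))/((-5 - 1*26) + 1) + 196 = (-7/6 + 4/9)/((-5 - 26) + 1) + 196 = -13/18/(-31 + 1) + 196 = -13/18/(-30) + 196 = -1/30*(-13/18) + 196 = 13/540 + 196 = 105853/540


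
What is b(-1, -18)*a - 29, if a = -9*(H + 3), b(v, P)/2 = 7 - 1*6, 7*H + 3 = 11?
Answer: -725/7 ≈ -103.57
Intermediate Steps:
H = 8/7 (H = -3/7 + (1/7)*11 = -3/7 + 11/7 = 8/7 ≈ 1.1429)
b(v, P) = 2 (b(v, P) = 2*(7 - 1*6) = 2*(7 - 6) = 2*1 = 2)
a = -261/7 (a = -9*(8/7 + 3) = -9*29/7 = -261/7 ≈ -37.286)
b(-1, -18)*a - 29 = 2*(-261/7) - 29 = -522/7 - 29 = -725/7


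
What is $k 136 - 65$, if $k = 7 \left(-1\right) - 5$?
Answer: $-1697$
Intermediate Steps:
$k = -12$ ($k = -7 - 5 = -12$)
$k 136 - 65 = \left(-12\right) 136 - 65 = -1632 - 65 = -1697$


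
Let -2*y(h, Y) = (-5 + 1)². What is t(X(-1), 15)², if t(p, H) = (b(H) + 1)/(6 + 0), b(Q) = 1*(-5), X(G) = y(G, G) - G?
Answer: 4/9 ≈ 0.44444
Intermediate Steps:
y(h, Y) = -8 (y(h, Y) = -(-5 + 1)²/2 = -½*(-4)² = -½*16 = -8)
X(G) = -8 - G
b(Q) = -5
t(p, H) = -⅔ (t(p, H) = (-5 + 1)/(6 + 0) = -4/6 = -4*⅙ = -⅔)
t(X(-1), 15)² = (-⅔)² = 4/9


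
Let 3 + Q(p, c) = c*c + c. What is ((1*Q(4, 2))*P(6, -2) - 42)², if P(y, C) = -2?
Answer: 2304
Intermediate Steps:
Q(p, c) = -3 + c + c² (Q(p, c) = -3 + (c*c + c) = -3 + (c² + c) = -3 + (c + c²) = -3 + c + c²)
((1*Q(4, 2))*P(6, -2) - 42)² = ((1*(-3 + 2 + 2²))*(-2) - 42)² = ((1*(-3 + 2 + 4))*(-2) - 42)² = ((1*3)*(-2) - 42)² = (3*(-2) - 42)² = (-6 - 42)² = (-48)² = 2304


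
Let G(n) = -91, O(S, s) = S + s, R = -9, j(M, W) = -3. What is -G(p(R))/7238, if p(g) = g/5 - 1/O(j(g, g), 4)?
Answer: 13/1034 ≈ 0.012573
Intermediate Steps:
p(g) = -1 + g/5 (p(g) = g/5 - 1/(-3 + 4) = g*(1/5) - 1/1 = g/5 - 1*1 = g/5 - 1 = -1 + g/5)
-G(p(R))/7238 = -1*(-91)/7238 = 91*(1/7238) = 13/1034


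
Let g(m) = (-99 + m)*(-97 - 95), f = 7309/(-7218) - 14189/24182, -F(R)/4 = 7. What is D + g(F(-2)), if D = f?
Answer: 1063960650286/43636419 ≈ 24382.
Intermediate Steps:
F(R) = -28 (F(R) = -4*7 = -28)
f = -69790610/43636419 (f = 7309*(-1/7218) - 14189*1/24182 = -7309/7218 - 14189/24182 = -69790610/43636419 ≈ -1.5994)
g(m) = 19008 - 192*m (g(m) = (-99 + m)*(-192) = 19008 - 192*m)
D = -69790610/43636419 ≈ -1.5994
D + g(F(-2)) = -69790610/43636419 + (19008 - 192*(-28)) = -69790610/43636419 + (19008 + 5376) = -69790610/43636419 + 24384 = 1063960650286/43636419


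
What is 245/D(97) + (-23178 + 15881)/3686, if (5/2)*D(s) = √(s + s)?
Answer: -7297/3686 + 1225*√194/388 ≈ 41.995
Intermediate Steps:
D(s) = 2*√2*√s/5 (D(s) = 2*√(s + s)/5 = 2*√(2*s)/5 = 2*(√2*√s)/5 = 2*√2*√s/5)
245/D(97) + (-23178 + 15881)/3686 = 245/((2*√2*√97/5)) + (-23178 + 15881)/3686 = 245/((2*√194/5)) - 7297*1/3686 = 245*(5*√194/388) - 7297/3686 = 1225*√194/388 - 7297/3686 = -7297/3686 + 1225*√194/388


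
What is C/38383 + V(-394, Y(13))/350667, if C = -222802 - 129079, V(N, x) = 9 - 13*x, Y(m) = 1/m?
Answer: -123392747563/13459651461 ≈ -9.1676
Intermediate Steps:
C = -351881
C/38383 + V(-394, Y(13))/350667 = -351881/38383 + (9 - 13/13)/350667 = -351881*1/38383 + (9 - 13*1/13)*(1/350667) = -351881/38383 + (9 - 1)*(1/350667) = -351881/38383 + 8*(1/350667) = -351881/38383 + 8/350667 = -123392747563/13459651461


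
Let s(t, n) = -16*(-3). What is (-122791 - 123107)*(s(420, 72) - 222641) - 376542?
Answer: 54734796972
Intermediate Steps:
s(t, n) = 48
(-122791 - 123107)*(s(420, 72) - 222641) - 376542 = (-122791 - 123107)*(48 - 222641) - 376542 = -245898*(-222593) - 376542 = 54735173514 - 376542 = 54734796972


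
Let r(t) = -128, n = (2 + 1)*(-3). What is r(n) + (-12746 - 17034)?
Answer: -29908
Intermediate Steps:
n = -9 (n = 3*(-3) = -9)
r(n) + (-12746 - 17034) = -128 + (-12746 - 17034) = -128 - 29780 = -29908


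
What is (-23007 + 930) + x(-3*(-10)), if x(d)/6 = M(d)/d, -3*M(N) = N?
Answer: -22079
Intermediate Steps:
M(N) = -N/3
x(d) = -2 (x(d) = 6*((-d/3)/d) = 6*(-⅓) = -2)
(-23007 + 930) + x(-3*(-10)) = (-23007 + 930) - 2 = -22077 - 2 = -22079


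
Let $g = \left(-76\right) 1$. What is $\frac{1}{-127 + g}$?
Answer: $- \frac{1}{203} \approx -0.0049261$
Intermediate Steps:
$g = -76$
$\frac{1}{-127 + g} = \frac{1}{-127 - 76} = \frac{1}{-203} = - \frac{1}{203}$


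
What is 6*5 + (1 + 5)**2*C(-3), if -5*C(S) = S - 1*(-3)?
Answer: 30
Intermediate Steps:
C(S) = -3/5 - S/5 (C(S) = -(S - 1*(-3))/5 = -(S + 3)/5 = -(3 + S)/5 = -3/5 - S/5)
6*5 + (1 + 5)**2*C(-3) = 6*5 + (1 + 5)**2*(-3/5 - 1/5*(-3)) = 30 + 6**2*(-3/5 + 3/5) = 30 + 36*0 = 30 + 0 = 30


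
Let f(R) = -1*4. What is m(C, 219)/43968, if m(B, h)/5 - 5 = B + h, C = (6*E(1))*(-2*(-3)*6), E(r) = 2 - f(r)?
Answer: 475/2748 ≈ 0.17285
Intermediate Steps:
f(R) = -4
E(r) = 6 (E(r) = 2 - 1*(-4) = 2 + 4 = 6)
C = 1296 (C = (6*6)*(-2*(-3)*6) = 36*(6*6) = 36*36 = 1296)
m(B, h) = 25 + 5*B + 5*h (m(B, h) = 25 + 5*(B + h) = 25 + (5*B + 5*h) = 25 + 5*B + 5*h)
m(C, 219)/43968 = (25 + 5*1296 + 5*219)/43968 = (25 + 6480 + 1095)*(1/43968) = 7600*(1/43968) = 475/2748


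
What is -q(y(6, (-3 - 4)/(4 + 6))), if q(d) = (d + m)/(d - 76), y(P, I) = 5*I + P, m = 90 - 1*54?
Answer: 11/21 ≈ 0.52381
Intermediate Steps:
m = 36 (m = 90 - 54 = 36)
y(P, I) = P + 5*I
q(d) = (36 + d)/(-76 + d) (q(d) = (d + 36)/(d - 76) = (36 + d)/(-76 + d))
-q(y(6, (-3 - 4)/(4 + 6))) = -(36 + (6 + 5*((-3 - 4)/(4 + 6))))/(-76 + (6 + 5*((-3 - 4)/(4 + 6)))) = -(36 + (6 + 5*(-7/10)))/(-76 + (6 + 5*(-7/10))) = -(36 + (6 - 7/2))/(-76 + (6 - 7/2)) = -(36 + 5/2)/(-76 + 5/2) = -77/((-147/2)*2) = -(-2)*77/(147*2) = -1*(-11/21) = 11/21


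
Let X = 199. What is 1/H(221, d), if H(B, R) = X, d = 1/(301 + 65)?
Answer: 1/199 ≈ 0.0050251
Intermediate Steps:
d = 1/366 ≈ 0.0027322
H(B, R) = 199
1/H(221, d) = 1/199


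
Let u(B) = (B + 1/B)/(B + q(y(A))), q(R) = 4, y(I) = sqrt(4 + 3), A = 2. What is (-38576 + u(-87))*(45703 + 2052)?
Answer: -13302142165130/7221 ≈ -1.8421e+9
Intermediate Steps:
y(I) = sqrt(7)
u(B) = (B + 1/B)/(4 + B) (u(B) = (B + 1/B)/(B + 4) = (B + 1/B)/(4 + B))
(-38576 + u(-87))*(45703 + 2052) = (-38576 + (1 + (-87)**2)/((-87)*(4 - 87)))*(45703 + 2052) = (-38576 - 1/87*(1 + 7569)/(-83))*47755 = (-38576 - 1/87*(-1/83)*7570)*47755 = (-38576 + 7570/7221)*47755 = -278549726/7221*47755 = -13302142165130/7221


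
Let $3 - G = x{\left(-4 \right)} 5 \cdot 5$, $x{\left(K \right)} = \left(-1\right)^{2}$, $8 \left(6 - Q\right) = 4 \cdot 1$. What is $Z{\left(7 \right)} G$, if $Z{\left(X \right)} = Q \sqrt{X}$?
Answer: $- 121 \sqrt{7} \approx -320.14$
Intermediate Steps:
$Q = \frac{11}{2}$ ($Q = 6 - \frac{4 \cdot 1}{8} = 6 - \frac{1}{2} = \frac{11}{2} \approx 5.5$)
$Z{\left(X \right)} = \frac{11 \sqrt{X}}{2}$
$x{\left(K \right)} = 1$
$G = -22$ ($G = 3 - 1 \cdot 5 \cdot 5 = 3 - 5 \cdot 5 = 3 - 25 = -22$)
$Z{\left(7 \right)} G = \frac{11 \sqrt{7}}{2} \left(-22\right) = - 121 \sqrt{7}$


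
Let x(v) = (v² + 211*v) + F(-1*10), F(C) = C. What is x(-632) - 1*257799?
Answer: 8263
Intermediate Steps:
x(v) = -10 + v² + 211*v (x(v) = (v² + 211*v) - 1*10 = (v² + 211*v) - 10 = -10 + v² + 211*v)
x(-632) - 1*257799 = (-10 + (-632)² + 211*(-632)) - 1*257799 = (-10 + 399424 - 133352) - 257799 = 266062 - 257799 = 8263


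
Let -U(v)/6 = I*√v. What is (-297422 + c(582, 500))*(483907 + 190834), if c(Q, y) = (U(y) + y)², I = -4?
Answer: 162327840298 + 161937840000*√5 ≈ 5.2443e+11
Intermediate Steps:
U(v) = 24*√v (U(v) = -(-24)*√v = 24*√v)
c(Q, y) = (y + 24*√y)² (c(Q, y) = (24*√y + y)² = (y + 24*√y)²)
(-297422 + c(582, 500))*(483907 + 190834) = (-297422 + (500 + 24*√500)²)*(483907 + 190834) = (-297422 + (500 + 24*(10*√5))²)*674741 = (-297422 + (500 + 240*√5)²)*674741 = -200682817702 + 674741*(500 + 240*√5)²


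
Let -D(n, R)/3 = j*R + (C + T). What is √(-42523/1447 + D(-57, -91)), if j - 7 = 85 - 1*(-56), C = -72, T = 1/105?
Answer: 2*√26027860111365/50645 ≈ 201.47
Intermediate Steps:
T = 1/105 ≈ 0.0095238
j = 148 (j = 7 + (85 - 1*(-56)) = 7 + (85 + 56) = 7 + 141 = 148)
D(n, R) = 7559/35 - 444*R (D(n, R) = -3*(148*R + (-72 + 1/105)) = -3*(148*R - 7559/105) = -3*(-7559/105 + 148*R) = 7559/35 - 444*R)
√(-42523/1447 + D(-57, -91)) = √(-42523/1447 + (7559/35 - 444*(-91))) = √(-42523*1/1447 + (7559/35 + 40404)) = √(-42523/1447 + 1421699/35) = √(2055710148/50645) = 2*√26027860111365/50645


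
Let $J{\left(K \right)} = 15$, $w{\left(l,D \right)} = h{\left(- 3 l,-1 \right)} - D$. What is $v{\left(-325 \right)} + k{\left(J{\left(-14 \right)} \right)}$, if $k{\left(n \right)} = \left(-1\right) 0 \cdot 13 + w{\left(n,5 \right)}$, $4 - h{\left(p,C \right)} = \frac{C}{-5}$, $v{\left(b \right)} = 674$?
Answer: $\frac{3364}{5} \approx 672.8$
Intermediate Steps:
$h{\left(p,C \right)} = 4 + \frac{C}{5}$ ($h{\left(p,C \right)} = 4 - \frac{C}{-5} = 4 - C \left(- \frac{1}{5}\right) = 4 - - \frac{C}{5} = 4 + \frac{C}{5}$)
$w{\left(l,D \right)} = \frac{19}{5} - D$ ($w{\left(l,D \right)} = \left(4 + \frac{1}{5} \left(-1\right)\right) - D = \left(4 - \frac{1}{5}\right) - D = \frac{19}{5} - D$)
$k{\left(n \right)} = - \frac{6}{5}$ ($k{\left(n \right)} = \left(-1\right) 0 \cdot 13 + \left(\frac{19}{5} - 5\right) = 0 \cdot 13 + \left(\frac{19}{5} - 5\right) = 0 - \frac{6}{5} = - \frac{6}{5}$)
$v{\left(-325 \right)} + k{\left(J{\left(-14 \right)} \right)} = 674 - \frac{6}{5} = \frac{3364}{5}$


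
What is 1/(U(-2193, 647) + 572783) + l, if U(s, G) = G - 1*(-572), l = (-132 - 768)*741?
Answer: -382801933799/574002 ≈ -6.6690e+5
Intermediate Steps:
l = -666900 (l = -900*741 = -666900)
U(s, G) = 572 + G (U(s, G) = G + 572 = 572 + G)
1/(U(-2193, 647) + 572783) + l = 1/((572 + 647) + 572783) - 666900 = 1/(1219 + 572783) - 666900 = 1/574002 - 666900 = -382801933799/574002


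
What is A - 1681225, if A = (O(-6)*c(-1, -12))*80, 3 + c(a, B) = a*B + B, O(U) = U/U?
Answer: -1681465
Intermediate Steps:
O(U) = 1
c(a, B) = -3 + B + B*a (c(a, B) = -3 + (a*B + B) = -3 + (B*a + B) = -3 + (B + B*a) = -3 + B + B*a)
A = -240 (A = (1*(-3 - 12 - 12*(-1)))*80 = (1*(-3 - 12 + 12))*80 = (1*(-3))*80 = -3*80 = -240)
A - 1681225 = -240 - 1681225 = -1681465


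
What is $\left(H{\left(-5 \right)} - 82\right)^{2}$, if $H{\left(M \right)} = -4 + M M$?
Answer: $3721$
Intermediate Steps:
$H{\left(M \right)} = -4 + M^{2}$
$\left(H{\left(-5 \right)} - 82\right)^{2} = \left(\left(-4 + \left(-5\right)^{2}\right) - 82\right)^{2} = \left(\left(-4 + 25\right) - 82\right)^{2} = \left(21 - 82\right)^{2} = \left(-61\right)^{2} = 3721$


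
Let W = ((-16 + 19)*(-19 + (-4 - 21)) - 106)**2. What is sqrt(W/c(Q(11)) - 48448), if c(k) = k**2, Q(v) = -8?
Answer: 13*I*sqrt(4503)/4 ≈ 218.09*I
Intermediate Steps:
W = 56644 (W = (3*(-19 - 25) - 106)**2 = (3*(-44) - 106)**2 = (-132 - 106)**2 = (-238)**2 = 56644)
sqrt(W/c(Q(11)) - 48448) = sqrt(56644/((-8)**2) - 48448) = sqrt(56644/64 - 48448) = sqrt(56644*(1/64) - 48448) = sqrt(14161/16 - 48448) = sqrt(-761007/16) = 13*I*sqrt(4503)/4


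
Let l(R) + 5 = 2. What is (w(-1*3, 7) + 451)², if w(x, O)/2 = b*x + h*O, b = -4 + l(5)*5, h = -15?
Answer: 126025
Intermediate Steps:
l(R) = -3 (l(R) = -5 + 2 = -3)
b = -19 (b = -4 - 3*5 = -4 - 15 = -19)
w(x, O) = -38*x - 30*O (w(x, O) = 2*(-19*x - 15*O) = -38*x - 30*O)
(w(-1*3, 7) + 451)² = ((-(-38)*3 - 30*7) + 451)² = ((-38*(-3) - 210) + 451)² = ((114 - 210) + 451)² = (-96 + 451)² = 355² = 126025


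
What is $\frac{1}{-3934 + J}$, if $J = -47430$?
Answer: $- \frac{1}{51364} \approx -1.9469 \cdot 10^{-5}$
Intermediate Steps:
$\frac{1}{-3934 + J} = \frac{1}{-3934 - 47430} = \frac{1}{-51364} = - \frac{1}{51364}$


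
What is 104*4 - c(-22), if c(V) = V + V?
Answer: 460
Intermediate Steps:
c(V) = 2*V
104*4 - c(-22) = 104*4 - 2*(-22) = 416 - 1*(-44) = 416 + 44 = 460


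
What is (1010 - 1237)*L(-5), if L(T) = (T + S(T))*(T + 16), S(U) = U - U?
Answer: 12485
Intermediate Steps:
S(U) = 0
L(T) = T*(16 + T) (L(T) = (T + 0)*(T + 16) = T*(16 + T))
(1010 - 1237)*L(-5) = (1010 - 1237)*(-5*(16 - 5)) = -(-1135)*11 = -227*(-55) = 12485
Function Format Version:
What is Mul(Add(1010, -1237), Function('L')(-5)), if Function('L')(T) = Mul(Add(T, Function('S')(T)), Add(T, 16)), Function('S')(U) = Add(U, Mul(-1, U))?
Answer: 12485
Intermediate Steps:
Function('S')(U) = 0
Function('L')(T) = Mul(T, Add(16, T)) (Function('L')(T) = Mul(Add(T, 0), Add(T, 16)) = Mul(T, Add(16, T)))
Mul(Add(1010, -1237), Function('L')(-5)) = Mul(Add(1010, -1237), Mul(-5, Add(16, -5))) = Mul(-227, Mul(-5, 11)) = Mul(-227, -55) = 12485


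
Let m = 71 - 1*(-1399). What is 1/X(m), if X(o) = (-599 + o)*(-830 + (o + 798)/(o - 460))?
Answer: -505/364091936 ≈ -1.3870e-6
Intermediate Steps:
m = 1470 (m = 71 + 1399 = 1470)
X(o) = (-830 + (798 + o)/(-460 + o))*(-599 + o) (X(o) = (-599 + o)*(-830 + (798 + o)/(-460 + o)) = (-830 + (798 + o)/(-460 + o))*(-599 + o))
1/X(m) = 1/((-229176202 - 829*1470² + 879169*1470)/(-460 + 1470)) = 1/((-229176202 - 829*2160900 + 1292378430)/1010) = 1/((-229176202 - 1791386100 + 1292378430)/1010) = 1/((1/1010)*(-728183872)) = 1/(-364091936/505) = -505/364091936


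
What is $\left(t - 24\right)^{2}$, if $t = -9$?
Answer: $1089$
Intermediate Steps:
$\left(t - 24\right)^{2} = \left(-9 - 24\right)^{2} = \left(-33\right)^{2} = 1089$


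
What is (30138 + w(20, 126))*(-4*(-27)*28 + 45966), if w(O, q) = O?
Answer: 1477440420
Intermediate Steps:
(30138 + w(20, 126))*(-4*(-27)*28 + 45966) = (30138 + 20)*(-4*(-27)*28 + 45966) = 30158*(108*28 + 45966) = 30158*(3024 + 45966) = 30158*48990 = 1477440420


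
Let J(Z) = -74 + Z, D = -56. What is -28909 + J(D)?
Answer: -29039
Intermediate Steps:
-28909 + J(D) = -28909 + (-74 - 56) = -28909 - 130 = -29039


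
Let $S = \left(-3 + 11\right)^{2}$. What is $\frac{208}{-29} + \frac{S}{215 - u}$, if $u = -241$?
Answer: $- \frac{11624}{1653} \approx -7.0321$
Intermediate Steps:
$S = 64$ ($S = 8^{2} = 64$)
$\frac{208}{-29} + \frac{S}{215 - u} = \frac{208}{-29} + \frac{64}{215 - -241} = 208 \left(- \frac{1}{29}\right) + \frac{64}{215 + 241} = - \frac{208}{29} + \frac{64}{456} = - \frac{208}{29} + 64 \cdot \frac{1}{456} = - \frac{208}{29} + \frac{8}{57} = - \frac{11624}{1653}$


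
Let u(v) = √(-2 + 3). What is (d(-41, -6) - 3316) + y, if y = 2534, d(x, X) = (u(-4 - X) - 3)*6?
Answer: -794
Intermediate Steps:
u(v) = 1 (u(v) = √1 = 1)
d(x, X) = -12 (d(x, X) = (1 - 3)*6 = -2*6 = -12)
(d(-41, -6) - 3316) + y = (-12 - 3316) + 2534 = -3328 + 2534 = -794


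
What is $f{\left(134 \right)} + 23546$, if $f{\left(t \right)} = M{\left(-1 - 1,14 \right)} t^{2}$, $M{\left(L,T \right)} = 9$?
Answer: $185150$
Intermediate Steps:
$f{\left(t \right)} = 9 t^{2}$
$f{\left(134 \right)} + 23546 = 9 \cdot 134^{2} + 23546 = 9 \cdot 17956 + 23546 = 161604 + 23546 = 185150$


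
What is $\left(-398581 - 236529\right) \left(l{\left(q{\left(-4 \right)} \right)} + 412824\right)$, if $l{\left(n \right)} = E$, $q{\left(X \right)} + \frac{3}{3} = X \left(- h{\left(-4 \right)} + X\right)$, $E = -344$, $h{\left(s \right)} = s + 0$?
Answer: $-261970172800$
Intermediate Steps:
$h{\left(s \right)} = s$
$q{\left(X \right)} = -1 + X \left(4 + X\right)$ ($q{\left(X \right)} = -1 + X \left(\left(-1\right) \left(-4\right) + X\right) = -1 + X \left(4 + X\right)$)
$l{\left(n \right)} = -344$
$\left(-398581 - 236529\right) \left(l{\left(q{\left(-4 \right)} \right)} + 412824\right) = \left(-398581 - 236529\right) \left(-344 + 412824\right) = \left(-635110\right) 412480 = -261970172800$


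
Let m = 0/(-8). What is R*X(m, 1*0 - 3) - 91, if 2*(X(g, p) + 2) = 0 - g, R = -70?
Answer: 49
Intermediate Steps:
m = 0 (m = 0*(-⅛) = 0)
X(g, p) = -2 - g/2 (X(g, p) = -2 + (0 - g)/2 = -2 + (-g)/2 = -2 - g/2)
R*X(m, 1*0 - 3) - 91 = -70*(-2 - ½*0) - 91 = -70*(-2 + 0) - 91 = -70*(-2) - 91 = 140 - 91 = 49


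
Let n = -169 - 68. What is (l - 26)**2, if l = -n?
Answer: 44521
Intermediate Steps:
n = -237
l = 237 (l = -1*(-237) = 237)
(l - 26)**2 = (237 - 26)**2 = 211**2 = 44521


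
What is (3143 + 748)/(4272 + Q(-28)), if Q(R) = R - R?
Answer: 1297/1424 ≈ 0.91081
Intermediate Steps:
Q(R) = 0
(3143 + 748)/(4272 + Q(-28)) = (3143 + 748)/(4272 + 0) = 3891/4272 = 3891*(1/4272) = 1297/1424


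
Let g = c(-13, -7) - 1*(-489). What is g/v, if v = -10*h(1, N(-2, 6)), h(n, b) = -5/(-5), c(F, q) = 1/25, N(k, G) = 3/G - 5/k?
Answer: -6113/125 ≈ -48.904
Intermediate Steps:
N(k, G) = -5/k + 3/G
c(F, q) = 1/25
h(n, b) = 1 (h(n, b) = -5*(-⅕) = 1)
g = 12226/25 (g = 1/25 - 1*(-489) = 1/25 + 489 = 12226/25 ≈ 489.04)
v = -10 (v = -10*1 = -10)
g/v = (12226/25)/(-10) = -⅒*12226/25 = -6113/125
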